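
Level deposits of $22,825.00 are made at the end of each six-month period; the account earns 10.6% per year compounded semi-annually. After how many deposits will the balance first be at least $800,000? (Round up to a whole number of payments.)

21 payments

Periodic rate r = 0.106/2 per half-year; n is counted in half-years.
Ordinary annuity FV: 800,000 = 22,825 × [((1+r)^n − 1)/r].
(1+r)^n = 1 + 800,000 × r / 22,825, so n = ln(1 + 800,000·r/22,825) / ln(1+r) = 20.33.
Round up to a whole number of payments: n = 21.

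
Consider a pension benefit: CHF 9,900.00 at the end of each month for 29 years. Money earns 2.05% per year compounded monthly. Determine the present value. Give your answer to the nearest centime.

CHF 2,595,528.53

This is an ordinary annuity: 348 payments of CHF 9,900.00 at the end of each month.
Periodic rate r = 0.0205/12 per month; n is counted in months.
PV = PMT × [(1 − (1+r)^−n)/r] = 9,900 × [1 − (1+r)^−348] / r = CHF 2,595,528.53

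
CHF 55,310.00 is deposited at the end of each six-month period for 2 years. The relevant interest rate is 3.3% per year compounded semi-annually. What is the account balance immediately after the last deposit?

CHF 226,776.17

This is an ordinary annuity: 4 deposits of CHF 55,310.00 at the end of each six-month period.
Periodic rate r = 0.033/2 per half-year; n is counted in half-years.
FV = PMT × [((1+r)^n − 1)/r] = 55,310 × [(1+r)^4 − 1] / r = CHF 226,776.17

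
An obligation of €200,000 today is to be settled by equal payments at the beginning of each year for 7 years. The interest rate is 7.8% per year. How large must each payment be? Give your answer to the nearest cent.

Level annuity due; solve PV = PMT × [(1 − (1+r)^−n)/r] × (1+r) for PMT.
Periodic rate r = 0.078 per year.
With n = 7: PMT = 200,000 / ([(1 − (1+r)^−n)/r] × (1+r)) = €35,391.57

€35,391.57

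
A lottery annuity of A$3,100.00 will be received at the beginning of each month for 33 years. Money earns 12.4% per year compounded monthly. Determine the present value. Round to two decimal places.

A$297,929.03

This is an annuity due: 396 payments of A$3,100.00 at the beginning of each month.
Periodic rate r = 0.124/12 per month; n is counted in months.
PV = PMT × [(1 − (1+r)^−n)/r] × (1+r) = 3,100 × [1 − (1+r)^−396] / r × (1+r) = A$297,929.03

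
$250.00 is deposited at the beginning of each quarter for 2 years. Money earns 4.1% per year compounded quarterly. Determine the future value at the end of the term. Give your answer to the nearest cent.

This is an annuity due: 8 deposits of $250.00 at the beginning of each quarter.
Periodic rate r = 0.041/4 per quarter; n is counted in quarters.
FV = PMT × [((1+r)^n − 1)/r] × (1+r) = 250 × [(1+r)^8 − 1] / r × (1+r) = $2,094.49

$2,094.49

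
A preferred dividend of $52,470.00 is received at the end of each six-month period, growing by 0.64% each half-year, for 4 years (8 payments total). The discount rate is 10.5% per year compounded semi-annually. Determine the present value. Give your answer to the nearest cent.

$342,754.54

Periodic rate r = 0.105/2 per half-year; n is counted in half-years.
Growing ordinary annuity: PV = PMT₁ × [1 − ((1+g)/(1+r))^n] / (r − g) = 52,470 × [1 − ((1+0.0064)/(1+r))^8] / (r − 0.0064) = $342,754.54.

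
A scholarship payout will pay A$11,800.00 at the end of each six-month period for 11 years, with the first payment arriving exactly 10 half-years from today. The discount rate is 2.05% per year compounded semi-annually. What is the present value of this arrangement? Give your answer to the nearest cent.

A$211,067.63

Ordinary annuity of 22 payments, first payment at period 10.
Periodic rate r = 0.0205/2 per half-year; n is counted in half-years.
The ordinary-annuity PV formula values the stream one period before the first payment (period 9); discount that back 9 periods:
PV₀ = 11,800 × [1 − (1+r)^−22] / r × (1+r)^−9 = A$211,067.63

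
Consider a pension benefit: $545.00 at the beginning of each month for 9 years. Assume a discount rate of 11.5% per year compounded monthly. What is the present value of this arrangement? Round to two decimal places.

This is an annuity due: 108 payments of $545.00 at the beginning of each month.
Periodic rate r = 0.115/12 per month; n is counted in months.
PV = PMT × [(1 − (1+r)^−n)/r] × (1+r) = 545 × [1 − (1+r)^−108] / r × (1+r) = $36,918.64

$36,918.64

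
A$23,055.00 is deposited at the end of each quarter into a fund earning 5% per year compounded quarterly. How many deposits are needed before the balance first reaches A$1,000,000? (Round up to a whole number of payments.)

Periodic rate r = 0.05/4 per quarter; n is counted in quarters.
Ordinary annuity FV: 1,000,000 = 23,055 × [((1+r)^n − 1)/r].
(1+r)^n = 1 + 1,000,000 × r / 23,055, so n = ln(1 + 1,000,000·r/23,055) / ln(1+r) = 34.87.
Round up to a whole number of payments: n = 35.

35 payments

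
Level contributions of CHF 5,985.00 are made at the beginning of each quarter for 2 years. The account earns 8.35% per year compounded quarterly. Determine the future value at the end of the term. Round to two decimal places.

CHF 52,603.81

This is an annuity due: 8 deposits of CHF 5,985.00 at the beginning of each quarter.
Periodic rate r = 0.0835/4 per quarter; n is counted in quarters.
FV = PMT × [((1+r)^n − 1)/r] × (1+r) = 5,985 × [(1+r)^8 − 1] / r × (1+r) = CHF 52,603.81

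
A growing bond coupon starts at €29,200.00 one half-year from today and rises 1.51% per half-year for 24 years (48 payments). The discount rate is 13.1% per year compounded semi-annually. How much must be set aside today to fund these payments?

Periodic rate r = 0.131/2 per half-year; n is counted in half-years.
Growing ordinary annuity: PV = PMT₁ × [1 − ((1+g)/(1+r))^n] / (r − g) = 29,200 × [1 − ((1+0.0151)/(1+r))^48] / (r − 0.0151) = €522,765.88.

€522,765.88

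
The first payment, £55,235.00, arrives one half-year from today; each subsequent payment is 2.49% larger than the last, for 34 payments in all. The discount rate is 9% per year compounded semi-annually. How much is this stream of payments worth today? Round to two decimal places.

£1,328,183.73

Periodic rate r = 0.09/2 per half-year; n is counted in half-years.
Growing ordinary annuity: PV = PMT₁ × [1 − ((1+g)/(1+r))^n] / (r − g) = 55,235 × [1 − ((1+0.0249)/(1+r))^34] / (r − 0.0249) = £1,328,183.73.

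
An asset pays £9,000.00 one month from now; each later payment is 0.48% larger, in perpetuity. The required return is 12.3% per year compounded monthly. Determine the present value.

Periodic rate r = 0.123/12 per month.
Growing perpetuity (Gordon): PV = PMT₁ / (r − g) = 9,000 / (r − 0.0048) = £1,651,376.15.

£1,651,376.15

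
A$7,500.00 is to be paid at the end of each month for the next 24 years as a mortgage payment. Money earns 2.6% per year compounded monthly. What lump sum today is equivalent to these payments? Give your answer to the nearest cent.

This is an ordinary annuity: 288 payments of A$7,500.00 at the end of each month.
Periodic rate r = 0.026/12 per month; n is counted in months.
PV = PMT × [(1 − (1+r)^−n)/r] = 7,500 × [1 − (1+r)^−288] / r = A$1,605,604.31

A$1,605,604.31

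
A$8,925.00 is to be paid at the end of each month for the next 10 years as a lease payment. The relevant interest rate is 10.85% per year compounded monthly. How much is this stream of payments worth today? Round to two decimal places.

This is an ordinary annuity: 120 payments of A$8,925.00 at the end of each month.
Periodic rate r = 0.1085/12 per month; n is counted in months.
PV = PMT × [(1 − (1+r)^−n)/r] = 8,925 × [1 − (1+r)^−120] / r = A$651,924.78

A$651,924.78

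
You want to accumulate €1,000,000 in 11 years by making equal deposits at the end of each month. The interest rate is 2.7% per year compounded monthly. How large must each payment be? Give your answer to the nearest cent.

Level ordinary annuity; solve FV = PMT × [((1+r)^n − 1)/r] for PMT.
Periodic rate r = 0.027/12 per month; n is counted in months.
With n = 132: PMT = 1,000,000 / ([((1+r)^n − 1)/r]) = €6,514.82

€6,514.82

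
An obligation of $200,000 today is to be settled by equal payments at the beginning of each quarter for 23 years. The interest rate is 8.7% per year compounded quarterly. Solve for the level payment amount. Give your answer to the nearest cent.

$4,939.73

Level annuity due; solve PV = PMT × [(1 − (1+r)^−n)/r] × (1+r) for PMT.
Periodic rate r = 0.087/4 per quarter; n is counted in quarters.
With n = 92: PMT = 200,000 / ([(1 − (1+r)^−n)/r] × (1+r)) = $4,939.73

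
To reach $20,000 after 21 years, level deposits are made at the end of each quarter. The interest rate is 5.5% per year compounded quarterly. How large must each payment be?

$127.96

Level ordinary annuity; solve FV = PMT × [((1+r)^n − 1)/r] for PMT.
Periodic rate r = 0.055/4 per quarter; n is counted in quarters.
With n = 84: PMT = 20,000 / ([((1+r)^n − 1)/r]) = $127.96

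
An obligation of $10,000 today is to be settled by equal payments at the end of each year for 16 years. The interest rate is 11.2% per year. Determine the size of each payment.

$1,370.78

Level ordinary annuity; solve PV = PMT × [(1 − (1+r)^−n)/r] for PMT.
Periodic rate r = 0.112 per year.
With n = 16: PMT = 10,000 / ([(1 − (1+r)^−n)/r]) = $1,370.78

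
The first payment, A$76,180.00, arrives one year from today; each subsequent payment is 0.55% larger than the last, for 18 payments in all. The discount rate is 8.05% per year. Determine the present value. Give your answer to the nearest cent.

Periodic rate r = 0.0805 per year.
Growing ordinary annuity: PV = PMT₁ × [1 − ((1+g)/(1+r))^n] / (r − g) = 76,180 × [1 − ((1+0.0055)/(1+r))^18] / (r − 0.0055) = A$737,498.71.

A$737,498.71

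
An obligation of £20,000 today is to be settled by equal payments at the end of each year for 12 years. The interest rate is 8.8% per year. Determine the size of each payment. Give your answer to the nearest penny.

£2,764.94

Level ordinary annuity; solve PV = PMT × [(1 − (1+r)^−n)/r] for PMT.
Periodic rate r = 0.088 per year.
With n = 12: PMT = 20,000 / ([(1 − (1+r)^−n)/r]) = £2,764.94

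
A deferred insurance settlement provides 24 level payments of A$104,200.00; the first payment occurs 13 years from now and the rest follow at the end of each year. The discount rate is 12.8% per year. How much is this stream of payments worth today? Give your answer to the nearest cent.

A$181,189.72

Ordinary annuity of 24 payments, first payment at period 13.
Periodic rate r = 0.128 per year.
The ordinary-annuity PV formula values the stream one period before the first payment (period 12); discount that back 12 periods:
PV₀ = 104,200 × [1 − (1+r)^−24] / r × (1+r)^−12 = A$181,189.72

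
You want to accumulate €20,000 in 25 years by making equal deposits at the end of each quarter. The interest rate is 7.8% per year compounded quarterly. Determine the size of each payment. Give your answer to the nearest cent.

€66.12

Level ordinary annuity; solve FV = PMT × [((1+r)^n − 1)/r] for PMT.
Periodic rate r = 0.078/4 per quarter; n is counted in quarters.
With n = 100: PMT = 20,000 / ([((1+r)^n − 1)/r]) = €66.12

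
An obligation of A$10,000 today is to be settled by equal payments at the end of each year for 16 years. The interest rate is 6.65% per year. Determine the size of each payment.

Level ordinary annuity; solve PV = PMT × [(1 − (1+r)^−n)/r] for PMT.
Periodic rate r = 0.0665 per year.
With n = 16: PMT = 10,000 / ([(1 − (1+r)^−n)/r]) = A$1,034.16

A$1,034.16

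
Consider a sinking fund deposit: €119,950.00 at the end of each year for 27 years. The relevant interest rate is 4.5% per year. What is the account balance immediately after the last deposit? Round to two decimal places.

This is an ordinary annuity: 27 deposits of €119,950.00 at the end of each year.
Periodic rate r = 0.045 per year.
FV = PMT × [((1+r)^n − 1)/r] = 119,950 × [(1+r)^27 − 1] / r = €6,082,823.27

€6,082,823.27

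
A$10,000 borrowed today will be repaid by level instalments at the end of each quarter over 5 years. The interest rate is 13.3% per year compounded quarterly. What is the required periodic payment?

Level ordinary annuity; solve PV = PMT × [(1 − (1+r)^−n)/r] for PMT.
Periodic rate r = 0.133/4 per quarter; n is counted in quarters.
With n = 20: PMT = 10,000 / ([(1 − (1+r)^−n)/r]) = A$692.52

A$692.52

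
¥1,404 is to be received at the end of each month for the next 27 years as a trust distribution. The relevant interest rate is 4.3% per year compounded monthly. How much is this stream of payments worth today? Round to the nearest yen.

¥268,854

This is an ordinary annuity: 324 payments of ¥1,404 at the end of each month.
Periodic rate r = 0.043/12 per month; n is counted in months.
PV = PMT × [(1 − (1+r)^−n)/r] = 1,404 × [1 − (1+r)^−324] / r = ¥268,854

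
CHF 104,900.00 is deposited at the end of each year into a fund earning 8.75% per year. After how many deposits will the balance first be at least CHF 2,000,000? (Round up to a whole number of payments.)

Periodic rate r = 0.0875 per year.
Ordinary annuity FV: 2,000,000 = 104,900 × [((1+r)^n − 1)/r].
(1+r)^n = 1 + 2,000,000 × r / 104,900, so n = ln(1 + 2,000,000·r/104,900) / ln(1+r) = 11.70.
Round up to a whole number of payments: n = 12.

12 payments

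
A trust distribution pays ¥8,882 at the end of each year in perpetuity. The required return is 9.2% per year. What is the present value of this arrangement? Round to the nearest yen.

¥96,543

Periodic rate r = 0.092 per year.
Level perpetuity: PV = PMT / r = 8,882 / (0.092) = ¥96,543.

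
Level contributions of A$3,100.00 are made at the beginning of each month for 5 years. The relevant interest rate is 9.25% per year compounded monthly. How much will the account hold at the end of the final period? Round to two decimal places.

This is an annuity due: 60 deposits of A$3,100.00 at the beginning of each month.
Periodic rate r = 0.0925/12 per month; n is counted in months.
FV = PMT × [((1+r)^n − 1)/r] × (1+r) = 3,100 × [(1+r)^60 − 1] / r × (1+r) = A$237,169.68

A$237,169.68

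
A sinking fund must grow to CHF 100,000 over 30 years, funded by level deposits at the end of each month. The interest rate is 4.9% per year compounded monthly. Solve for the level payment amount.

CHF 122.39

Level ordinary annuity; solve FV = PMT × [((1+r)^n − 1)/r] for PMT.
Periodic rate r = 0.049/12 per month; n is counted in months.
With n = 360: PMT = 100,000 / ([((1+r)^n − 1)/r]) = CHF 122.39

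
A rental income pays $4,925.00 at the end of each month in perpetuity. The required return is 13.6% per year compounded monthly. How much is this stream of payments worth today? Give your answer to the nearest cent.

$434,558.82

Periodic rate r = 0.136/12 per month.
Level perpetuity: PV = PMT / r = 4,925 / (0.136/12) = $434,558.82.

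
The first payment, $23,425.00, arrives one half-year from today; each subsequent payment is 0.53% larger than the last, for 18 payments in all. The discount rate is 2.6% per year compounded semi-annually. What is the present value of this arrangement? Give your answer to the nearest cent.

Periodic rate r = 0.026/2 per half-year; n is counted in half-years.
Growing ordinary annuity: PV = PMT₁ × [1 − ((1+g)/(1+r))^n] / (r − g) = 23,425 × [1 − ((1+0.0053)/(1+r))^18] / (r − 0.0053) = $390,405.49.

$390,405.49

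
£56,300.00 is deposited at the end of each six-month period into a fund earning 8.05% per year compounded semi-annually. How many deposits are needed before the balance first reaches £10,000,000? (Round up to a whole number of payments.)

54 payments

Periodic rate r = 0.0805/2 per half-year; n is counted in half-years.
Ordinary annuity FV: 10,000,000 = 56,300 × [((1+r)^n − 1)/r].
(1+r)^n = 1 + 10,000,000 × r / 56,300, so n = ln(1 + 10,000,000·r/56,300) / ln(1+r) = 53.16.
Round up to a whole number of payments: n = 54.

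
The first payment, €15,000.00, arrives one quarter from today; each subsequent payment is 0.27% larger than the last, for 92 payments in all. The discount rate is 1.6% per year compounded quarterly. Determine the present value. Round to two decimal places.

Periodic rate r = 0.016/4 per quarter; n is counted in quarters.
Growing ordinary annuity: PV = PMT₁ × [1 − ((1+g)/(1+r))^n] / (r − g) = 15,000 × [1 − ((1+0.0027)/(1+r))^92] / (r − 0.0027) = €1,296,581.07.

€1,296,581.07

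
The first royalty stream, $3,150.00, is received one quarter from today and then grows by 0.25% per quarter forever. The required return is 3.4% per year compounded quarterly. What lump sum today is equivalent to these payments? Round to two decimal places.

$525,000.00

Periodic rate r = 0.034/4 per quarter.
Growing perpetuity (Gordon): PV = PMT₁ / (r − g) = 3,150 / (r − 0.0025) = $525,000.00.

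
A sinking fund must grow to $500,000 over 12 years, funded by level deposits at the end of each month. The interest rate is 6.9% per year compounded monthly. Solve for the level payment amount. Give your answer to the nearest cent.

$2,240.29

Level ordinary annuity; solve FV = PMT × [((1+r)^n − 1)/r] for PMT.
Periodic rate r = 0.069/12 per month; n is counted in months.
With n = 144: PMT = 500,000 / ([((1+r)^n − 1)/r]) = $2,240.29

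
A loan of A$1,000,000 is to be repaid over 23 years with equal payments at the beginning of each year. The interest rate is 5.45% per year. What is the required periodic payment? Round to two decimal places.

Level annuity due; solve PV = PMT × [(1 − (1+r)^−n)/r] × (1+r) for PMT.
Periodic rate r = 0.0545 per year.
With n = 23: PMT = 1,000,000 / ([(1 − (1+r)^−n)/r] × (1+r)) = A$73,317.12

A$73,317.12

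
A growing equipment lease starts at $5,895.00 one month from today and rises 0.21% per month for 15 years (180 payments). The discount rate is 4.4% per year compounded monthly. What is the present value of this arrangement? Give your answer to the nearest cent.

$922,308.77

Periodic rate r = 0.044/12 per month; n is counted in months.
Growing ordinary annuity: PV = PMT₁ × [1 − ((1+g)/(1+r))^n] / (r − g) = 5,895 × [1 − ((1+0.0021)/(1+r))^180] / (r − 0.0021) = $922,308.77.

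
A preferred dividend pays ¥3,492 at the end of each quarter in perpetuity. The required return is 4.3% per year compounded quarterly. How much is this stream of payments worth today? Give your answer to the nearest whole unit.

Periodic rate r = 0.043/4 per quarter.
Level perpetuity: PV = PMT / r = 3,492 / (0.043/4) = ¥324,837.

¥324,837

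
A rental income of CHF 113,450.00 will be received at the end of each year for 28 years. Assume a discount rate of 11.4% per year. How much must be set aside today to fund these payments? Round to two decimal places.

This is an ordinary annuity: 28 payments of CHF 113,450.00 at the end of each year.
Periodic rate r = 0.114 per year.
PV = PMT × [(1 − (1+r)^−n)/r] = 113,450 × [1 − (1+r)^−28] / r = CHF 946,745.46

CHF 946,745.46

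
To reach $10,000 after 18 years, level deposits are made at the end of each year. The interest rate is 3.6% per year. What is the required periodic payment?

Level ordinary annuity; solve FV = PMT × [((1+r)^n − 1)/r] for PMT.
Periodic rate r = 0.036 per year.
With n = 18: PMT = 10,000 / ([((1+r)^n − 1)/r]) = $404.47

$404.47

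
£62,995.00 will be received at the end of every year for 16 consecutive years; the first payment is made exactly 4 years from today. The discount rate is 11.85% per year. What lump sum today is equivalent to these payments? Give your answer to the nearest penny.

£316,594.55

Ordinary annuity of 16 payments, first payment at period 4.
Periodic rate r = 0.1185 per year.
The ordinary-annuity PV formula values the stream one period before the first payment (period 3); discount that back 3 periods:
PV₀ = 62,995 × [1 − (1+r)^−16] / r × (1+r)^−3 = £316,594.55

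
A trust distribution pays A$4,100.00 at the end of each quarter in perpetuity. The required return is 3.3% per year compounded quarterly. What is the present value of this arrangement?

Periodic rate r = 0.033/4 per quarter.
Level perpetuity: PV = PMT / r = 4,100 / (0.033/4) = A$496,969.70.

A$496,969.70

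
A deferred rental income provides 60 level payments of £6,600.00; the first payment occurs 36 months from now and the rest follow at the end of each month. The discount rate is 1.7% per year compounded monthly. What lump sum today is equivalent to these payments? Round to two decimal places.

Ordinary annuity of 60 payments, first payment at period 36.
Periodic rate r = 0.017/12 per month; n is counted in months.
The ordinary-annuity PV formula values the stream one period before the first payment (period 35); discount that back 35 periods:
PV₀ = 6,600 × [1 − (1+r)^−60] / r × (1+r)^−35 = £361,039.99

£361,039.99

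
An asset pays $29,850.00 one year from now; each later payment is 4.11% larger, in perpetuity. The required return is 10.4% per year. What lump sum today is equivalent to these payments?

$474,562.80

Periodic rate r = 0.104 per year.
Growing perpetuity (Gordon): PV = PMT₁ / (r − g) = 29,850 / (r − 0.0411) = $474,562.80.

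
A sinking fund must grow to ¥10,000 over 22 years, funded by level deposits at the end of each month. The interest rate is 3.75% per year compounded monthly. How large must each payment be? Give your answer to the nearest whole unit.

¥24

Level ordinary annuity; solve FV = PMT × [((1+r)^n − 1)/r] for PMT.
Periodic rate r = 0.0375/12 per month; n is counted in months.
With n = 264: PMT = 10,000 / ([((1+r)^n − 1)/r]) = ¥24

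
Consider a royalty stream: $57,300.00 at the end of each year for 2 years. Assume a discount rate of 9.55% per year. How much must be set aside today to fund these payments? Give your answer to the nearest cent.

This is an ordinary annuity: 2 payments of $57,300.00 at the end of each year.
Periodic rate r = 0.0955 per year.
PV = PMT × [(1 − (1+r)^−n)/r] = 57,300 × [1 − (1+r)^−2] / r = $100,050.10

$100,050.10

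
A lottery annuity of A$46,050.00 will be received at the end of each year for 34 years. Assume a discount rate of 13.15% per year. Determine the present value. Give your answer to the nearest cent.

This is an ordinary annuity: 34 payments of A$46,050.00 at the end of each year.
Periodic rate r = 0.1315 per year.
PV = PMT × [(1 − (1+r)^−n)/r] = 46,050 × [1 − (1+r)^−34] / r = A$344,941.45

A$344,941.45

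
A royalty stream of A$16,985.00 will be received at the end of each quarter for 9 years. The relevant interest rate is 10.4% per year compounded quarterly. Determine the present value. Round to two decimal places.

This is an ordinary annuity: 36 payments of A$16,985.00 at the end of each quarter.
Periodic rate r = 0.104/4 per quarter; n is counted in quarters.
PV = PMT × [(1 − (1+r)^−n)/r] = 16,985 × [1 − (1+r)^−36] / r = A$393,978.37

A$393,978.37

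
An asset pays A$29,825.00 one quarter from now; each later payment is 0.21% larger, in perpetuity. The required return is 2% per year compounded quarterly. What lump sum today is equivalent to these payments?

Periodic rate r = 0.02/4 per quarter.
Growing perpetuity (Gordon): PV = PMT₁ / (r − g) = 29,825 / (r − 0.0021) = A$10,284,482.76.

A$10,284,482.76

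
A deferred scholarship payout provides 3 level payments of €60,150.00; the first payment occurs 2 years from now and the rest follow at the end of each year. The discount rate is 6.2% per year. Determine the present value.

Ordinary annuity of 3 payments, first payment at period 2.
Periodic rate r = 0.062 per year.
The ordinary-annuity PV formula values the stream one period before the first payment (period 1); discount that back 1 periods:
PV₀ = 60,150 × [1 − (1+r)^−3] / r × (1+r)^−1 = €150,836.70

€150,836.70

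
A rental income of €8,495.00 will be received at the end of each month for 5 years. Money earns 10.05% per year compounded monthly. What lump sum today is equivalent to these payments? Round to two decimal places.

This is an ordinary annuity: 60 payments of €8,495.00 at the end of each month.
Periodic rate r = 0.1005/12 per month; n is counted in months.
PV = PMT × [(1 − (1+r)^−n)/r] = 8,495 × [1 − (1+r)^−60] / r = €399,357.73

€399,357.73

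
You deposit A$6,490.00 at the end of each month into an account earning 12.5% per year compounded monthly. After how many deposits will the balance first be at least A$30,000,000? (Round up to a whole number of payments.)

376 payments

Periodic rate r = 0.125/12 per month; n is counted in months.
Ordinary annuity FV: 30,000,000 = 6,490 × [((1+r)^n − 1)/r].
(1+r)^n = 1 + 30,000,000 × r / 6,490, so n = ln(1 + 30,000,000·r/6,490) / ln(1+r) = 375.85.
Round up to a whole number of payments: n = 376.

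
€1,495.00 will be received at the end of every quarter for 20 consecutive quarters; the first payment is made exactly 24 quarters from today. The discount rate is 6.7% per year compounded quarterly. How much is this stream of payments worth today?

Ordinary annuity of 20 payments, first payment at period 24.
Periodic rate r = 0.067/4 per quarter; n is counted in quarters.
The ordinary-annuity PV formula values the stream one period before the first payment (period 23); discount that back 23 periods:
PV₀ = 1,495 × [1 − (1+r)^−20] / r × (1+r)^−23 = €17,218.15

€17,218.15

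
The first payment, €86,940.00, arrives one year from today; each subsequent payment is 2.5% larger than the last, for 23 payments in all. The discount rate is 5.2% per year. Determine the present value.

Periodic rate r = 0.052 per year.
Growing ordinary annuity: PV = PMT₁ × [1 − ((1+g)/(1+r))^n] / (r − g) = 86,940 × [1 − ((1+0.025)/(1+r))^23] / (r − 0.025) = €1,449,309.08.

€1,449,309.08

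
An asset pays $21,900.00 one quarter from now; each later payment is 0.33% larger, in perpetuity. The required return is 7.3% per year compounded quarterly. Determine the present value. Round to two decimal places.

Periodic rate r = 0.073/4 per quarter.
Growing perpetuity (Gordon): PV = PMT₁ / (r − g) = 21,900 / (r − 0.0033) = $1,464,882.94.

$1,464,882.94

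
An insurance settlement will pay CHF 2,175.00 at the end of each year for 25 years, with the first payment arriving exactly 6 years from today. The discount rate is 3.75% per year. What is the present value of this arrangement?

Ordinary annuity of 25 payments, first payment at period 6.
Periodic rate r = 0.0375 per year.
The ordinary-annuity PV formula values the stream one period before the first payment (period 5); discount that back 5 periods:
PV₀ = 2,175 × [1 − (1+r)^−25] / r × (1+r)^−5 = CHF 29,027.51

CHF 29,027.51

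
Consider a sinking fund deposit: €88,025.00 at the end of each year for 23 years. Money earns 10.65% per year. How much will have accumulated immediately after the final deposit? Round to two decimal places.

This is an ordinary annuity: 23 deposits of €88,025.00 at the end of each year.
Periodic rate r = 0.1065 per year.
FV = PMT × [((1+r)^n − 1)/r] = 88,025 × [(1+r)^23 − 1] / r = €7,648,461.28

€7,648,461.28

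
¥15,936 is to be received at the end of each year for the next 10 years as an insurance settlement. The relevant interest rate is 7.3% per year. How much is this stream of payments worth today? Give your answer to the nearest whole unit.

This is an ordinary annuity: 10 payments of ¥15,936 at the end of each year.
Periodic rate r = 0.073 per year.
PV = PMT × [(1 − (1+r)^−n)/r] = 15,936 × [1 − (1+r)^−10] / r = ¥110,392

¥110,392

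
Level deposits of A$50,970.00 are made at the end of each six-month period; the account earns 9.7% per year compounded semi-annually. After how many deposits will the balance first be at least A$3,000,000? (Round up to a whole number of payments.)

29 payments

Periodic rate r = 0.097/2 per half-year; n is counted in half-years.
Ordinary annuity FV: 3,000,000 = 50,970 × [((1+r)^n − 1)/r].
(1+r)^n = 1 + 3,000,000 × r / 50,970, so n = ln(1 + 3,000,000·r/50,970) / ln(1+r) = 28.49.
Round up to a whole number of payments: n = 29.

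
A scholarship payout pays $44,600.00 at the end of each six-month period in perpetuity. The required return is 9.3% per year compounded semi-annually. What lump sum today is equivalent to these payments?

$959,139.78

Periodic rate r = 0.093/2 per half-year.
Level perpetuity: PV = PMT / r = 44,600 / (0.093/2) = $959,139.78.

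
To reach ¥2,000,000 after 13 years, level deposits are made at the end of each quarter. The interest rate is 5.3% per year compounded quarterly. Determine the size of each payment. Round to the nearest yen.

¥26,966

Level ordinary annuity; solve FV = PMT × [((1+r)^n − 1)/r] for PMT.
Periodic rate r = 0.053/4 per quarter; n is counted in quarters.
With n = 52: PMT = 2,000,000 / ([((1+r)^n − 1)/r]) = ¥26,966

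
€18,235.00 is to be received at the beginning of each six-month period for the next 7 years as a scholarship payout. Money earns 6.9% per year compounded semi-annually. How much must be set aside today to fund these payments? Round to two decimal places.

This is an annuity due: 14 payments of €18,235.00 at the beginning of each six-month period.
Periodic rate r = 0.069/2 per half-year; n is counted in half-years.
PV = PMT × [(1 − (1+r)^−n)/r] × (1+r) = 18,235 × [1 − (1+r)^−14] / r × (1+r) = €206,698.56

€206,698.56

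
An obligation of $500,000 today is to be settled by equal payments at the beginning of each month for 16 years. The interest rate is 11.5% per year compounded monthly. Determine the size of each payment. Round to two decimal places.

$5,651.66

Level annuity due; solve PV = PMT × [(1 − (1+r)^−n)/r] × (1+r) for PMT.
Periodic rate r = 0.115/12 per month; n is counted in months.
With n = 192: PMT = 500,000 / ([(1 − (1+r)^−n)/r] × (1+r)) = $5,651.66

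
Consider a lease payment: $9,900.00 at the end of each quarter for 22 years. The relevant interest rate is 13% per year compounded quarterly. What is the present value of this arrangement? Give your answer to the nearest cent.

This is an ordinary annuity: 88 payments of $9,900.00 at the end of each quarter.
Periodic rate r = 0.13/4 per quarter; n is counted in quarters.
PV = PMT × [(1 − (1+r)^−n)/r] = 9,900 × [1 − (1+r)^−88] / r = $286,358.51

$286,358.51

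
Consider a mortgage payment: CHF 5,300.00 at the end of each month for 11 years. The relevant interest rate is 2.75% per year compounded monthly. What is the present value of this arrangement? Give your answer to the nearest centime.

This is an ordinary annuity: 132 payments of CHF 5,300.00 at the end of each month.
Periodic rate r = 0.0275/12 per month; n is counted in months.
PV = PMT × [(1 − (1+r)^−n)/r] = 5,300 × [1 − (1+r)^−132] / r = CHF 603,103.12

CHF 603,103.12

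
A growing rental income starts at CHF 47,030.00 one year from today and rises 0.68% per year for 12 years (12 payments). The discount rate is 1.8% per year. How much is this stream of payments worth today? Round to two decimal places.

Periodic rate r = 0.018 per year.
Growing ordinary annuity: PV = PMT₁ × [1 − ((1+g)/(1+r))^n] / (r − g) = 47,030 × [1 − ((1+0.0068)/(1+r))^12] / (r − 0.0068) = CHF 522,035.41.

CHF 522,035.41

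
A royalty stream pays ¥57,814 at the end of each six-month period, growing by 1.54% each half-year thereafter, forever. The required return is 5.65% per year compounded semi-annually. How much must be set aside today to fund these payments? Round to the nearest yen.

Periodic rate r = 0.0565/2 per half-year.
Growing perpetuity (Gordon): PV = PMT₁ / (r − g) = 57,814 / (r − 0.0154) = ¥4,499,144.

¥4,499,144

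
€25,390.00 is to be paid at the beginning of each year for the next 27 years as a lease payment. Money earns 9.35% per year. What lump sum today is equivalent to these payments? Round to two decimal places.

€270,360.33

This is an annuity due: 27 payments of €25,390.00 at the beginning of each year.
Periodic rate r = 0.0935 per year.
PV = PMT × [(1 − (1+r)^−n)/r] × (1+r) = 25,390 × [1 − (1+r)^−27] / r × (1+r) = €270,360.33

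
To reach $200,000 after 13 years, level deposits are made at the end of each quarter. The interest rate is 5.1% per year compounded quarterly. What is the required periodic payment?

Level ordinary annuity; solve FV = PMT × [((1+r)^n − 1)/r] for PMT.
Periodic rate r = 0.051/4 per quarter; n is counted in quarters.
With n = 52: PMT = 200,000 / ([((1+r)^n − 1)/r]) = $2,734.62

$2,734.62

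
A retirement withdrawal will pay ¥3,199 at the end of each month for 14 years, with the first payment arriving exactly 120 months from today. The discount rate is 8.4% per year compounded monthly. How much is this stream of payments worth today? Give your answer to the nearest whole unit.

¥137,530

Ordinary annuity of 168 payments, first payment at period 120.
Periodic rate r = 0.084/12 per month; n is counted in months.
The ordinary-annuity PV formula values the stream one period before the first payment (period 119); discount that back 119 periods:
PV₀ = 3,199 × [1 − (1+r)^−168] / r × (1+r)^−119 = ¥137,530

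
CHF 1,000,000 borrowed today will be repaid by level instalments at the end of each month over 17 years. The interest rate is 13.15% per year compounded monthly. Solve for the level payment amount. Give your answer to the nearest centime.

CHF 12,288.53

Level ordinary annuity; solve PV = PMT × [(1 − (1+r)^−n)/r] for PMT.
Periodic rate r = 0.1315/12 per month; n is counted in months.
With n = 204: PMT = 1,000,000 / ([(1 − (1+r)^−n)/r]) = CHF 12,288.53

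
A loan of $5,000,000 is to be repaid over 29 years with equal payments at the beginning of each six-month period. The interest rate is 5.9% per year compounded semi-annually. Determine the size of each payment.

$175,841.60

Level annuity due; solve PV = PMT × [(1 − (1+r)^−n)/r] × (1+r) for PMT.
Periodic rate r = 0.059/2 per half-year; n is counted in half-years.
With n = 58: PMT = 5,000,000 / ([(1 − (1+r)^−n)/r] × (1+r)) = $175,841.60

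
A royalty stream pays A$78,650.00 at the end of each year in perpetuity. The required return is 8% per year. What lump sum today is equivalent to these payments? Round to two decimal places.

Periodic rate r = 0.08 per year.
Level perpetuity: PV = PMT / r = 78,650 / (0.08) = A$983,125.00.

A$983,125.00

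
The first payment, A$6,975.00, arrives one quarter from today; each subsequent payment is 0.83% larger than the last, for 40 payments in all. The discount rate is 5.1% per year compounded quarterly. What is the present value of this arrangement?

A$253,145.07

Periodic rate r = 0.051/4 per quarter; n is counted in quarters.
Growing ordinary annuity: PV = PMT₁ × [1 − ((1+g)/(1+r))^n] / (r − g) = 6,975 × [1 − ((1+0.0083)/(1+r))^40] / (r − 0.0083) = A$253,145.07.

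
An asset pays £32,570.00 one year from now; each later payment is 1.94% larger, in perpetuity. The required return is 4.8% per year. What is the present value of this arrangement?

£1,138,811.19

Periodic rate r = 0.048 per year.
Growing perpetuity (Gordon): PV = PMT₁ / (r − g) = 32,570 / (r − 0.0194) = £1,138,811.19.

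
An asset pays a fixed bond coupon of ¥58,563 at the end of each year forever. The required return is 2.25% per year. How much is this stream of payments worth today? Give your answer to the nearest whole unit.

Periodic rate r = 0.0225 per year.
Level perpetuity: PV = PMT / r = 58,563 / (0.0225) = ¥2,602,800.

¥2,602,800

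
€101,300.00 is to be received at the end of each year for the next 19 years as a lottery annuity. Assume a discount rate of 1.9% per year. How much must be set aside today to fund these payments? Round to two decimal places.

€1,602,974.20

This is an ordinary annuity: 19 payments of €101,300.00 at the end of each year.
Periodic rate r = 0.019 per year.
PV = PMT × [(1 − (1+r)^−n)/r] = 101,300 × [1 − (1+r)^−19] / r = €1,602,974.20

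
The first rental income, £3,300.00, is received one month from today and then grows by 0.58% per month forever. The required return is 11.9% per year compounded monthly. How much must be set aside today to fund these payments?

Periodic rate r = 0.119/12 per month.
Growing perpetuity (Gordon): PV = PMT₁ / (r − g) = 3,300 / (r − 0.0058) = £801,619.43.

£801,619.43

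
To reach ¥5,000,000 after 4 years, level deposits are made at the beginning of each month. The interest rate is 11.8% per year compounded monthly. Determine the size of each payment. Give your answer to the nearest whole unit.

¥81,213

Level annuity due; solve FV = PMT × [((1+r)^n − 1)/r] × (1+r) for PMT.
Periodic rate r = 0.118/12 per month; n is counted in months.
With n = 48: PMT = 5,000,000 / ([((1+r)^n − 1)/r] × (1+r)) = ¥81,213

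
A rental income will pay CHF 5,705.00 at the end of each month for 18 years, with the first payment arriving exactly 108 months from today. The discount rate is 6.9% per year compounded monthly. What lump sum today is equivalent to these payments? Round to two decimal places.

Ordinary annuity of 216 payments, first payment at period 108.
Periodic rate r = 0.069/12 per month; n is counted in months.
The ordinary-annuity PV formula values the stream one period before the first payment (period 107); discount that back 107 periods:
PV₀ = 5,705 × [1 − (1+r)^−216] / r × (1+r)^−107 = CHF 381,515.82

CHF 381,515.82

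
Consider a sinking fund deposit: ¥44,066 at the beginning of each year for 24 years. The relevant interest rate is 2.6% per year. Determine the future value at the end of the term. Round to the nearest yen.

This is an annuity due: 24 deposits of ¥44,066 at the beginning of each year.
Periodic rate r = 0.026 per year.
FV = PMT × [((1+r)^n − 1)/r] × (1+r) = 44,066 × [(1+r)^24 − 1] / r × (1+r) = ¥1,480,780

¥1,480,780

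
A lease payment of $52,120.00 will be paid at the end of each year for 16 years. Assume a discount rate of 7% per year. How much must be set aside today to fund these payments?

This is an ordinary annuity: 16 payments of $52,120.00 at the end of each year.
Periodic rate r = 0.07 per year.
PV = PMT × [(1 − (1+r)^−n)/r] = 52,120 × [1 − (1+r)^−16] / r = $492,359.33

$492,359.33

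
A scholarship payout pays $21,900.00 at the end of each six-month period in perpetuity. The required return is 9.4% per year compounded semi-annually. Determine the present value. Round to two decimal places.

Periodic rate r = 0.094/2 per half-year.
Level perpetuity: PV = PMT / r = 21,900 / (0.094/2) = $465,957.45.

$465,957.45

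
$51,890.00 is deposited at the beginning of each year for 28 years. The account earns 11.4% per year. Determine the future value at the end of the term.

This is an annuity due: 28 deposits of $51,890.00 at the beginning of each year.
Periodic rate r = 0.114 per year.
FV = PMT × [((1+r)^n − 1)/r] × (1+r) = 51,890 × [(1+r)^28 − 1] / r × (1+r) = $9,912,493.93

$9,912,493.93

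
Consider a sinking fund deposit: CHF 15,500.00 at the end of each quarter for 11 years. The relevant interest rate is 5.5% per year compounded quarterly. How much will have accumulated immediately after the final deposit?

CHF 928,557.08

This is an ordinary annuity: 44 deposits of CHF 15,500.00 at the end of each quarter.
Periodic rate r = 0.055/4 per quarter; n is counted in quarters.
FV = PMT × [((1+r)^n − 1)/r] = 15,500 × [(1+r)^44 − 1] / r = CHF 928,557.08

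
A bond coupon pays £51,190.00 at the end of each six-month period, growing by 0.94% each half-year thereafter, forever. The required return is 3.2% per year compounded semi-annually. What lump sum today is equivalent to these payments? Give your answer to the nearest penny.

Periodic rate r = 0.032/2 per half-year.
Growing perpetuity (Gordon): PV = PMT₁ / (r − g) = 51,190 / (r − 0.0094) = £7,756,060.61.

£7,756,060.61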